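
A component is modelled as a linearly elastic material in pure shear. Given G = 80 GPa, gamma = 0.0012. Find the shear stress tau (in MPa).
Model: a linearly elastic material in pure shear, so tau = G·gamma.
Convert to SI units:
  G = 80 GPa = 8 × 10¹⁰ Pa
Substitute:
  tau = (8 × 10¹⁰) × 0.0012
  tau = 9.6 × 10⁷ Pa
Convert: tau = 9.6 × 10⁷ Pa = 96 MPa
Final answer: tau = 96 MPa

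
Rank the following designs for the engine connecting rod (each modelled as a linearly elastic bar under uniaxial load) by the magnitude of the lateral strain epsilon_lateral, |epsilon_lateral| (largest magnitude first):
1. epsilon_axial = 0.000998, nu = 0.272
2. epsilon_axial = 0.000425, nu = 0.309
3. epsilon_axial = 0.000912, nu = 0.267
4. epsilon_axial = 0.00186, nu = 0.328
Model: a linearly elastic bar under uniaxial load, so epsilon_lateral = -nu·epsilon_axial (SI units).
  Case 1: epsilon_lateral = -(0.272 × 0.000998) = -0.0002715
  Case 2: epsilon_lateral = -(0.309 × 0.000425) = -0.0001313
  Case 3: epsilon_lateral = -(0.267 × 0.000912) = -0.0002435
  Case 4: epsilon_lateral = -(0.328 × 0.00186) = -0.0006101
Ordering by |epsilon_lateral|: 0.0006101 (case 4) > 0.0002715 (case 1) > 0.0002435 (case 3) > 0.0001313 (case 2)
Final answer: 4, 1, 3, 2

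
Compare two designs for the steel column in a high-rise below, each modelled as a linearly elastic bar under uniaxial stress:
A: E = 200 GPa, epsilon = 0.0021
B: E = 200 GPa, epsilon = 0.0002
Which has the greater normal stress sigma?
Model: a linearly elastic bar under uniaxial stress, so sigma = E·epsilon (SI units).
  A: sigma = (2 × 10¹¹) × 0.0021 = 4.2 × 10⁸ Pa = 420 MPa
  B: sigma = (2 × 10¹¹) × 0.0002 = 4 × 10⁷ Pa = 40 MPa
420 MPa > 40 MPa, so A is larger.
Final answer: A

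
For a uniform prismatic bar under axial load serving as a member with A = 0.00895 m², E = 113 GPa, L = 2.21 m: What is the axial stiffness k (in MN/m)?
Model: a uniform prismatic bar under axial load, so k = (A·E) / L.
Convert to SI units:
  E = 113 GPa = 1.13 × 10¹¹ Pa
Substitute:
  k = (0.00895 × (1.13 × 10¹¹)) / 2.21
  k = 4.576 × 10⁸ N/m
Convert: k = 4.576 × 10⁸ N/m = 457.6 MN/m
Final answer: k = 457.6 MN/m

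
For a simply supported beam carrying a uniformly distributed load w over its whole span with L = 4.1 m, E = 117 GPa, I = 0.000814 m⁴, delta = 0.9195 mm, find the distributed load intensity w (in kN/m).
Model: a simply supported beam carrying a uniformly distributed load w over its whole span, so delta = (5·w·L^4) / (384·E·I).
Solve for w: w = (384·delta·E·I) / (5·L^4).
Convert to SI units:
  E = 117 GPa = 1.17 × 10¹¹ Pa
  delta = 0.9195 mm = 0.0009195 m
Substitute:
  w = (384 × 0.0009195 × (1.17 × 10¹¹) × 0.000814) / (5 × 4.1^4)
  w = 23800 N/m
Convert: w = 23800 N/m = 23.8 kN/m
Final answer: w = 23.8 kN/m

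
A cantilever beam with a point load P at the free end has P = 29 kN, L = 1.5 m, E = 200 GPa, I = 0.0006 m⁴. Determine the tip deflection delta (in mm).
Model: a cantilever beam with a point load P at the free end, so delta = (P·L^3) / (3·E·I).
Convert to SI units:
  P = 29 kN = 29000 N
  E = 200 GPa = 2 × 10¹¹ Pa
Substitute:
  delta = (29000 × 1.5^3) / (3 × (2 × 10¹¹) × 0.0006)
  delta = 0.0002719 m
Convert: delta = 0.0002719 m = 0.2719 mm
Final answer: delta = 0.2719 mm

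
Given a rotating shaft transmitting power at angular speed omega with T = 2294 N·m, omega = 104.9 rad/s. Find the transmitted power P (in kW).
Model: a rotating shaft transmitting power at angular speed omega, so P = T·omega.
Substitute:
  P = 2294 × 104.9
  P = 240600 W
Convert: P = 240600 W = 240.6 kW
Final answer: P = 240.6 kW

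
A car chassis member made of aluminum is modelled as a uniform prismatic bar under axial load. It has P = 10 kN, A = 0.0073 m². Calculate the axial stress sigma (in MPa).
Model: a uniform prismatic bar under axial load, so sigma = P / A.
Convert to SI units:
  P = 10 kN = 10000 N
Substitute:
  sigma = 10000 / 0.0073
  sigma = 1.37 × 10⁶ Pa
Convert: sigma = 1.37 × 10⁶ Pa = 1.37 MPa
Final answer: sigma = 1.37 MPa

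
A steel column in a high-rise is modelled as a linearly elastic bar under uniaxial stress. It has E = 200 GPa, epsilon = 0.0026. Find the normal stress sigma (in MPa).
Model: a linearly elastic bar under uniaxial stress, so sigma = E·epsilon.
Convert to SI units:
  E = 200 GPa = 2 × 10¹¹ Pa
Substitute:
  sigma = (2 × 10¹¹) × 0.0026
  sigma = 5.2 × 10⁸ Pa
Convert: sigma = 5.2 × 10⁸ Pa = 520 MPa
Final answer: sigma = 520 MPa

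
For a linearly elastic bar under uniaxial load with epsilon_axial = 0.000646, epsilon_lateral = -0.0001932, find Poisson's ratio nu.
Model: a linearly elastic bar under uniaxial load, so epsilon_lateral = -nu·epsilon_axial.
Solve for nu: nu = -epsilon_lateral / epsilon_axial.
Substitute:
  nu = -(-0.0001932) / 0.000646
  nu = 0.2991
Final answer: nu = 0.2991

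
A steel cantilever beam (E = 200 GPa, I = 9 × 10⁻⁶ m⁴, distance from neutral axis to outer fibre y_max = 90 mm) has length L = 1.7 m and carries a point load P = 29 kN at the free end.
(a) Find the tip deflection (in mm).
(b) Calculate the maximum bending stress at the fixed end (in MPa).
(a) Tip deflection of a cantilever with an end point load: δ = P·L^3 / (3·E·I). Convert P = 29 kN = 29000 N, E = 200 GPa = 2 × 10¹¹ Pa.
  δ = (29000 × 1.7^3) / (3 × (2 × 10¹¹) × (9 × 10⁻⁶)) = 0.02638 m = 26.38 mm
(b) Maximum bending moment at the fixed end: M = P·L = 29000 × 1.7 = 49300 N·m. Convert y_max = 90 mm = 0.09 m.
  σ = M·y_max / I = (49300 × 0.09) / (9 × 10⁻⁶) = 4.93 × 10⁸ Pa = 493 MPa
Final answer: (a) δ = 26.38 mm, (b) σ = 493 MPa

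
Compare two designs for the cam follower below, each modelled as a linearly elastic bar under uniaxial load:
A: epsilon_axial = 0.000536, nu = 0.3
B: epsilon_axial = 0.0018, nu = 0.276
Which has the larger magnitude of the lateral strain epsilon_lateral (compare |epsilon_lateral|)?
Model: a linearly elastic bar under uniaxial load, so epsilon_lateral = -nu·epsilon_axial (SI units).
  A: epsilon_lateral = -(0.3 × 0.000536) = -0.0001608
  B: epsilon_lateral = -(0.276 × 0.0018) = -0.0004968
|epsilon_lateral|: A = 0.0001608, B = 0.0004968, so B is larger in magnitude.
Final answer: B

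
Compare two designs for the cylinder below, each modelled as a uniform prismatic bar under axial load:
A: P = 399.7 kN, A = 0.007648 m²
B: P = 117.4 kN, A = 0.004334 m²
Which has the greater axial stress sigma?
Model: a uniform prismatic bar under axial load, so sigma = P / A (SI units).
  A: sigma = 399700 / 0.007648 = 5.226 × 10⁷ Pa = 52.26 MPa
  B: sigma = 117400 / 0.004334 = 2.709 × 10⁷ Pa = 27.09 MPa
52.26 MPa > 27.09 MPa, so A is larger.
Final answer: A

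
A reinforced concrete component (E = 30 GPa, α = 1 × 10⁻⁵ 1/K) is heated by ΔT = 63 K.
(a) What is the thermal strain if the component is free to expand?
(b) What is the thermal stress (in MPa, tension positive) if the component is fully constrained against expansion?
(a) Free thermal strain ε_th = α·ΔT = (1 × 10⁻⁵) × 63 = 0.00063
(b) Fully constrained, the expansion is suppressed, so σ = -E·α·ΔT. Convert E = 30 GPa = 3 × 10¹⁰ Pa.
  σ = -(3 × 10¹⁰) × (1 × 10⁻⁵) × 63 = -1.89 × 10⁷ Pa = -18.9 MPa (compressive)
Final answer: (a) ε_th = 0.00063, (b) σ = -18.9 MPa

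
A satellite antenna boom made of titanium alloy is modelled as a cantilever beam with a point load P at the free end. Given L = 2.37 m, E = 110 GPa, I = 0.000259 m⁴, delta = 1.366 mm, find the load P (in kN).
Model: a cantilever beam with a point load P at the free end, so delta = (P·L^3) / (3·E·I).
Solve for P: P = (3·delta·E·I) / L^3.
Convert to SI units:
  E = 110 GPa = 1.1 × 10¹¹ Pa
  delta = 1.366 mm = 0.001366 m
Substitute:
  P = (3 × 0.001366 × (1.1 × 10¹¹) × 0.000259) / 2.37^3
  P = 8770 N
Convert: P = 8770 N = 8.77 kN
Final answer: P = 8.77 kN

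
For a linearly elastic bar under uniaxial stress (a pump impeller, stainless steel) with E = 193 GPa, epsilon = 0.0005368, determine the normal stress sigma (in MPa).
Model: a linearly elastic bar under uniaxial stress, so epsilon = sigma / E.
Solve for sigma: sigma = epsilon·E.
Convert to SI units:
  E = 193 GPa = 1.93 × 10¹¹ Pa
Substitute:
  sigma = 0.0005368 × (1.93 × 10¹¹)
  sigma = 1.036 × 10⁸ Pa
Convert: sigma = 1.036 × 10⁸ Pa = 103.6 MPa
Final answer: sigma = 103.6 MPa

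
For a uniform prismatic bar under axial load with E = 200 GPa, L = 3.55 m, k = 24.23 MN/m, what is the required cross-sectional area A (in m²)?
Model: a uniform prismatic bar under axial load, so k = (A·E) / L.
Solve for A: A = (k·L) / E.
Convert to SI units:
  E = 200 GPa = 2 × 10¹¹ Pa
  k = 24.23 MN/m = 2.423 × 10⁷ N/m
Substitute:
  A = ((2.423 × 10⁷) × 3.55) / (2 × 10¹¹)
  A = 0.0004301 m²
Final answer: A = 0.0004301 m²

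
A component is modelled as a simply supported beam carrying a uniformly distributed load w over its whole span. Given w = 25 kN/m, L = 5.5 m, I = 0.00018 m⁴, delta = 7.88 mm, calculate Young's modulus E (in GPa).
Model: a simply supported beam carrying a uniformly distributed load w over its whole span, so delta = (5·w·L^4) / (384·E·I).
Solve for E: E = (5·w·L^4) / (384·delta·I).
Convert to SI units:
  w = 25 kN/m = 25000 N/m
  delta = 7.88 mm = 0.00788 m
Substitute:
  E = (5 × 25000 × 5.5^4) / (384 × 0.00788 × 0.00018)
  E = 2.1 × 10¹¹ Pa
Convert: E = 2.1 × 10¹¹ Pa = 210 GPa
Final answer: E = 210 GPa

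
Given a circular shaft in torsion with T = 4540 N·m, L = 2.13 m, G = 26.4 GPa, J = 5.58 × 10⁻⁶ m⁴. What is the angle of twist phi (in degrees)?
Model: a circular shaft in torsion, so phi = (T·L) / (G·J).
Convert to SI units:
  G = 26.4 GPa = 2.64 × 10¹⁰ Pa
Substitute:
  phi = (4540 × 2.13) / ((2.64 × 10¹⁰) × (5.58 × 10⁻⁶))
  phi = 0.06564 rad
Convert to degrees: phi = 0.06564 × 180/π = 3.761°
Final answer: phi = 3.761°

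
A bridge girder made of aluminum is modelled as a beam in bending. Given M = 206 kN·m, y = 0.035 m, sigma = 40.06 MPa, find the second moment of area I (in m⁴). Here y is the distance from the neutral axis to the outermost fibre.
Model: a beam in bending, so sigma = (M·y) / I.
Solve for I: I = (M·y) / sigma.
Convert to SI units:
  M = 206 kN·m = 206000 N·m
  sigma = 40.06 MPa = 4.006 × 10⁷ Pa
Substitute:
  I = (206000 × 0.035) / (4.006 × 10⁷)
  I = 0.00018 m⁴
Final answer: I = 0.00018 m⁴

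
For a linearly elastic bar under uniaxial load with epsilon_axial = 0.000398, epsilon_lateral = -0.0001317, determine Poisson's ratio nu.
Model: a linearly elastic bar under uniaxial load, so epsilon_lateral = -nu·epsilon_axial.
Solve for nu: nu = -epsilon_lateral / epsilon_axial.
Substitute:
  nu = -(-0.0001317) / 0.000398
  nu = 0.3309
Final answer: nu = 0.3309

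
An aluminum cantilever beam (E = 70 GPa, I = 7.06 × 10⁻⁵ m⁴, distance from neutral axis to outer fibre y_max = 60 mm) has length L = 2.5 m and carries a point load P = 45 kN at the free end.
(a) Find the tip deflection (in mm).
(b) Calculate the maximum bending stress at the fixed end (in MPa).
(a) Tip deflection of a cantilever with an end point load: δ = P·L^3 / (3·E·I). Convert P = 45 kN = 45000 N, E = 70 GPa = 7 × 10¹⁰ Pa.
  δ = (45000 × 2.5^3) / (3 × (7 × 10¹⁰) × (7.06 × 10⁻⁵)) = 0.04743 m = 47.43 mm
(b) Maximum bending moment at the fixed end: M = P·L = 45000 × 2.5 = 112500 N·m. Convert y_max = 60 mm = 0.06 m.
  σ = M·y_max / I = (112500 × 0.06) / (7.06 × 10⁻⁵) = 9.561 × 10⁷ Pa = 95.61 MPa
Final answer: (a) δ = 47.43 mm, (b) σ = 95.61 MPa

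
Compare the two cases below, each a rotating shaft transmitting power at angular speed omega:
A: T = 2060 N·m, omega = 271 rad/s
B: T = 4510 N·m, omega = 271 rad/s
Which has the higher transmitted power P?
Model: a rotating shaft transmitting power at angular speed omega, so P = T·omega (SI units).
  A: P = 2060 × 271 = 558300 W = 558.3 kW
  B: P = 4510 × 271 = 1.222 × 10⁶ W = 1222 kW
1222 kW > 558.3 kW, so B is larger.
Final answer: B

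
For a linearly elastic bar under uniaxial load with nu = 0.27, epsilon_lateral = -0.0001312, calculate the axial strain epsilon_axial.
Model: a linearly elastic bar under uniaxial load, so epsilon_lateral = -nu·epsilon_axial.
Solve for epsilon_axial: epsilon_axial = -epsilon_lateral / nu.
Substitute:
  epsilon_axial = -(-0.0001312) / 0.27
  epsilon_axial = 0.0004859
Final answer: epsilon_axial = 0.0004859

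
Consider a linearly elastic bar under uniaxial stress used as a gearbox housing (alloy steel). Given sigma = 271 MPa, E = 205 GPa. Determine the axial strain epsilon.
Model: a linearly elastic bar under uniaxial stress, so epsilon = sigma / E.
Convert to SI units:
  sigma = 271 MPa = 2.71 × 10⁸ Pa
  E = 205 GPa = 2.05 × 10¹¹ Pa
Substitute:
  epsilon = (2.71 × 10⁸) / (2.05 × 10¹¹)
  epsilon = 0.001322
Final answer: epsilon = 0.001322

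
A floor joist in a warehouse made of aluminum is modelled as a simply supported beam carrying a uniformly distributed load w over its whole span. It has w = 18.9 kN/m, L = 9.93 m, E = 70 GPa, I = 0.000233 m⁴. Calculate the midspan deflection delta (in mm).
Model: a simply supported beam carrying a uniformly distributed load w over its whole span, so delta = (5·w·L^4) / (384·E·I).
Convert to SI units:
  w = 18.9 kN/m = 18900 N/m
  E = 70 GPa = 7 × 10¹⁰ Pa
Substitute:
  delta = (5 × 18900 × 9.93^4) / (384 × (7 × 10¹⁰) × 0.000233)
  delta = 0.1467 m
Convert: delta = 0.1467 m = 146.7 mm
Final answer: delta = 146.7 mm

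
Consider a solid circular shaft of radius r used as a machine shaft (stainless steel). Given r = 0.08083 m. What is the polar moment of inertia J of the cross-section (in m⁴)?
Model: a solid circular shaft of radius r, so J = (π·r^4) / 2.
Substitute:
  J = (π × 0.08083^4) / 2
  J = 6.705 × 10⁻⁵ m⁴
Final answer: J = 6.705 × 10⁻⁵ m⁴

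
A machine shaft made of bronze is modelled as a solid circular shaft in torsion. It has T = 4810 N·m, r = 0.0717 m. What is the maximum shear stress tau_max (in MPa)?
Model: a solid circular shaft in torsion, so tau_max = (2·T) / (π·r^3).
Substitute:
  tau_max = (2 × 4810) / (π × 0.0717^3)
  tau_max = 8.307 × 10⁶ Pa
Convert: tau_max = 8.307 × 10⁶ Pa = 8.307 MPa
Final answer: tau_max = 8.307 MPa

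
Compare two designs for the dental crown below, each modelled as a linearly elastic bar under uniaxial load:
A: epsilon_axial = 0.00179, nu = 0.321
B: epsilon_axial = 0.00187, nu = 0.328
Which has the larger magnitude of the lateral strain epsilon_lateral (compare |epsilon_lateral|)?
Model: a linearly elastic bar under uniaxial load, so epsilon_lateral = -nu·epsilon_axial (SI units).
  A: epsilon_lateral = -(0.321 × 0.00179) = -0.0005746
  B: epsilon_lateral = -(0.328 × 0.00187) = -0.0006134
|epsilon_lateral|: A = 0.0005746, B = 0.0006134, so B is larger in magnitude.
Final answer: B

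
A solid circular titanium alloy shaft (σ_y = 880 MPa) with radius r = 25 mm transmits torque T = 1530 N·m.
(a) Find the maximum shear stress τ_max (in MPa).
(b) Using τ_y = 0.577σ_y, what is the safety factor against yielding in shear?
(a) For a solid circular shaft, τ_max = T·r/J with J = π·r^4/2, i.e. τ_max = 2·T / (π·r^3). Convert r = 25 mm = 0.025 m.
  τ_max = (2 × 1530) / (π × 0.025^3) = 6.234 × 10⁷ Pa = 62.34 MPa
(b) τ_y = 0.577 × 880 = 507.76 MPa
  SF = τ_y/τ_max = 507.76 / 62.34 = 8.145
Final answer: (a) τ_max = 62.34 MPa, (b) SF = 8.145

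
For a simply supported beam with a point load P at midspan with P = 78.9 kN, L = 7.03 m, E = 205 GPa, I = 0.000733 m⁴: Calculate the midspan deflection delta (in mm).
Model: a simply supported beam with a point load P at midspan, so delta = (P·L^3) / (48·E·I).
Convert to SI units:
  P = 78.9 kN = 78900 N
  E = 205 GPa = 2.05 × 10¹¹ Pa
Substitute:
  delta = (78900 × 7.03^3) / (48 × (2.05 × 10¹¹) × 0.000733)
  delta = 0.003801 m
Convert: delta = 0.003801 m = 3.801 mm
Final answer: delta = 3.801 mm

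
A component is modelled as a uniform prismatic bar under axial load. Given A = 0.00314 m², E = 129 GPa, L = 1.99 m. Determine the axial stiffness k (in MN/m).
Model: a uniform prismatic bar under axial load, so k = (A·E) / L.
Convert to SI units:
  E = 129 GPa = 1.29 × 10¹¹ Pa
Substitute:
  k = (0.00314 × (1.29 × 10¹¹)) / 1.99
  k = 2.035 × 10⁸ N/m
Convert: k = 2.035 × 10⁸ N/m = 203.5 MN/m
Final answer: k = 203.5 MN/m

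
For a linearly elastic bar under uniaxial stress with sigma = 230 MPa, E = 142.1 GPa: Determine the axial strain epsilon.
Model: a linearly elastic bar under uniaxial stress, so epsilon = sigma / E.
Convert to SI units:
  sigma = 230 MPa = 2.3 × 10⁸ Pa
  E = 142.1 GPa = 1.421 × 10¹¹ Pa
Substitute:
  epsilon = (2.3 × 10⁸) / (1.421 × 10¹¹)
  epsilon = 0.001619
Final answer: epsilon = 0.001619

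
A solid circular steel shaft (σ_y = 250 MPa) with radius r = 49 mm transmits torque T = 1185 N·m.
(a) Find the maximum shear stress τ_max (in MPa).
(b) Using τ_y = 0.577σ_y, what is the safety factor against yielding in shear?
(a) For a solid circular shaft, τ_max = T·r/J with J = π·r^4/2, i.e. τ_max = 2·T / (π·r^3). Convert r = 49 mm = 0.049 m.
  τ_max = (2 × 1185) / (π × 0.049^3) = 6.412 × 10⁶ Pa = 6.412 MPa
(b) τ_y = 0.577 × 250 = 144.25 MPa
  SF = τ_y/τ_max = 144.25 / 6.412 = 22.5
Final answer: (a) τ_max = 6.412 MPa, (b) SF = 22.5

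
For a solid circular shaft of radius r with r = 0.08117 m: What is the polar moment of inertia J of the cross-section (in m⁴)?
Model: a solid circular shaft of radius r, so J = (π·r^4) / 2.
Substitute:
  J = (π × 0.08117^4) / 2
  J = 6.819 × 10⁻⁵ m⁴
Final answer: J = 6.819 × 10⁻⁵ m⁴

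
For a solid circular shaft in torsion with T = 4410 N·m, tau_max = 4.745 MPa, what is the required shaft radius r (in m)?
Model: a solid circular shaft in torsion, so tau_max = (2·T) / (π·r^3).
Solve for r: r = ((2·T) / (π·tau_max))^(1/3).
Convert to SI units:
  tau_max = 4.745 MPa = 4.745 × 10⁶ Pa
Substitute:
  r = ((2 × 4410) / (π × (4.745 × 10⁶)))^(1/3)
  r = 0.08395 m
Final answer: r = 0.08395 m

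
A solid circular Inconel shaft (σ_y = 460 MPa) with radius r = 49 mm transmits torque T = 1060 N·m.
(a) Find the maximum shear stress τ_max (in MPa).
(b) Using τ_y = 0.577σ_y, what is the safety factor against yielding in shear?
(a) For a solid circular shaft, τ_max = T·r/J with J = π·r^4/2, i.e. τ_max = 2·T / (π·r^3). Convert r = 49 mm = 0.049 m.
  τ_max = (2 × 1060) / (π × 0.049^3) = 5.736 × 10⁶ Pa = 5.736 MPa
(b) τ_y = 0.577 × 460 = 265.42 MPa
  SF = τ_y/τ_max = 265.42 / 5.736 = 46.27
Final answer: (a) τ_max = 5.736 MPa, (b) SF = 46.27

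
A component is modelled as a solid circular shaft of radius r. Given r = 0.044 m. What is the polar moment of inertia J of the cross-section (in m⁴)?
Model: a solid circular shaft of radius r, so J = (π·r^4) / 2.
Substitute:
  J = (π × 0.044^4) / 2
  J = 5.887 × 10⁻⁶ m⁴
Final answer: J = 5.887 × 10⁻⁶ m⁴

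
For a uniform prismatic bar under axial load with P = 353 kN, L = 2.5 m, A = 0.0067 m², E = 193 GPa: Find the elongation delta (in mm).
Model: a uniform prismatic bar under axial load, so delta = (P·L) / (A·E).
Convert to SI units:
  P = 353 kN = 353000 N
  E = 193 GPa = 1.93 × 10¹¹ Pa
Substitute:
  delta = (353000 × 2.5) / (0.0067 × (1.93 × 10¹¹))
  delta = 0.0006825 m
Convert: delta = 0.0006825 m = 0.6825 mm
Final answer: delta = 0.6825 mm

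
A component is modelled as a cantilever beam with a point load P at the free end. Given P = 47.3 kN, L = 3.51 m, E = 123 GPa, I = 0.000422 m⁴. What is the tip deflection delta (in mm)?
Model: a cantilever beam with a point load P at the free end, so delta = (P·L^3) / (3·E·I).
Convert to SI units:
  P = 47.3 kN = 47300 N
  E = 123 GPa = 1.23 × 10¹¹ Pa
Substitute:
  delta = (47300 × 3.51^3) / (3 × (1.23 × 10¹¹) × 0.000422)
  delta = 0.01314 m
Convert: delta = 0.01314 m = 13.14 mm
Final answer: delta = 13.14 mm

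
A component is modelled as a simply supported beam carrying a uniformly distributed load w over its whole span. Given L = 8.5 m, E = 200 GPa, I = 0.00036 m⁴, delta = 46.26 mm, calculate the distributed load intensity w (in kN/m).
Model: a simply supported beam carrying a uniformly distributed load w over its whole span, so delta = (5·w·L^4) / (384·E·I).
Solve for w: w = (384·delta·E·I) / (5·L^4).
Convert to SI units:
  E = 200 GPa = 2 × 10¹¹ Pa
  delta = 46.26 mm = 0.04626 m
Substitute:
  w = (384 × 0.04626 × (2 × 10¹¹) × 0.00036) / (5 × 8.5^4)
  w = 49000 N/m
Convert: w = 49000 N/m = 49 kN/m
Final answer: w = 49 kN/m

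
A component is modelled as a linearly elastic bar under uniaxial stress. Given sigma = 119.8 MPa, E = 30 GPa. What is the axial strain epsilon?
Model: a linearly elastic bar under uniaxial stress, so epsilon = sigma / E.
Convert to SI units:
  sigma = 119.8 MPa = 1.198 × 10⁸ Pa
  E = 30 GPa = 3 × 10¹⁰ Pa
Substitute:
  epsilon = (1.198 × 10⁸) / (3 × 10¹⁰)
  epsilon = 0.003993
Final answer: epsilon = 0.003993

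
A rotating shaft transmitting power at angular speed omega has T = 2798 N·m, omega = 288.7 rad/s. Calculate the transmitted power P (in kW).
Model: a rotating shaft transmitting power at angular speed omega, so P = T·omega.
Substitute:
  P = 2798 × 288.7
  P = 807800 W
Convert: P = 807800 W = 807.8 kW
Final answer: P = 807.8 kW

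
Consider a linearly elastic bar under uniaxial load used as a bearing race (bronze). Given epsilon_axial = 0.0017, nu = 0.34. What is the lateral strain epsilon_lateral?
Model: a linearly elastic bar under uniaxial load, so epsilon_lateral = -nu·epsilon_axial.
Substitute:
  epsilon_lateral = -(0.34 × 0.0017)
  epsilon_lateral = -0.000578
Final answer: epsilon_lateral = -0.000578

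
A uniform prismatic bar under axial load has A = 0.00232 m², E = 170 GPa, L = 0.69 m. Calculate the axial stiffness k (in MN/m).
Model: a uniform prismatic bar under axial load, so k = (A·E) / L.
Convert to SI units:
  E = 170 GPa = 1.7 × 10¹¹ Pa
Substitute:
  k = (0.00232 × (1.7 × 10¹¹)) / 0.69
  k = 5.716 × 10⁸ N/m
Convert: k = 5.716 × 10⁸ N/m = 571.6 MN/m
Final answer: k = 571.6 MN/m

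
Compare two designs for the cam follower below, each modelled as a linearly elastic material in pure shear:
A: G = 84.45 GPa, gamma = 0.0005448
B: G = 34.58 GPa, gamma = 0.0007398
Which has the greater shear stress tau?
Model: a linearly elastic material in pure shear, so tau = G·gamma (SI units).
  A: tau = (8.445 × 10¹⁰) × 0.0005448 = 4.601 × 10⁷ Pa = 46.01 MPa
  B: tau = (3.458 × 10¹⁰) × 0.0007398 = 2.558 × 10⁷ Pa = 25.58 MPa
46.01 MPa > 25.58 MPa, so A is larger.
Final answer: A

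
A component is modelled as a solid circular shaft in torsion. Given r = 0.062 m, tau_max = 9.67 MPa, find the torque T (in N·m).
Model: a solid circular shaft in torsion, so tau_max = (2·T) / (π·r^3).
Solve for T: T = (π·tau_max·r^3) / 2.
Convert to SI units:
  tau_max = 9.67 MPa = 9.67 × 10⁶ Pa
Substitute:
  T = (π × (9.67 × 10⁶) × 0.062^3) / 2
  T = 3620 N·m
Final answer: T = 3620 N·m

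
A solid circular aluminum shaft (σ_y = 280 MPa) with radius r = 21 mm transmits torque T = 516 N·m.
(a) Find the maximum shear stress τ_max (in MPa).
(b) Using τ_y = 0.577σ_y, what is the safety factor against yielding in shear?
(a) For a solid circular shaft, τ_max = T·r/J with J = π·r^4/2, i.e. τ_max = 2·T / (π·r^3). Convert r = 21 mm = 0.021 m.
  τ_max = (2 × 516) / (π × 0.021^3) = 3.547 × 10⁷ Pa = 35.47 MPa
(b) τ_y = 0.577 × 280 = 161.56 MPa
  SF = τ_y/τ_max = 161.56 / 35.47 = 4.555
Final answer: (a) τ_max = 35.47 MPa, (b) SF = 4.555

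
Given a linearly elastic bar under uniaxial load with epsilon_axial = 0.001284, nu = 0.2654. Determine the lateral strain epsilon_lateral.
Model: a linearly elastic bar under uniaxial load, so epsilon_lateral = -nu·epsilon_axial.
Substitute:
  epsilon_lateral = -(0.2654 × 0.001284)
  epsilon_lateral = -0.0003408
Final answer: epsilon_lateral = -0.0003408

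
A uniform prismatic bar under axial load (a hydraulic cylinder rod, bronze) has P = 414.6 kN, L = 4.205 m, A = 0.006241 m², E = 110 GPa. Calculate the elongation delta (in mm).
Model: a uniform prismatic bar under axial load, so delta = (P·L) / (A·E).
Convert to SI units:
  P = 414.6 kN = 414600 N
  E = 110 GPa = 1.1 × 10¹¹ Pa
Substitute:
  delta = (414600 × 4.205) / (0.006241 × (1.1 × 10¹¹))
  delta = 0.00254 m
Convert: delta = 0.00254 m = 2.54 mm
Final answer: delta = 2.54 mm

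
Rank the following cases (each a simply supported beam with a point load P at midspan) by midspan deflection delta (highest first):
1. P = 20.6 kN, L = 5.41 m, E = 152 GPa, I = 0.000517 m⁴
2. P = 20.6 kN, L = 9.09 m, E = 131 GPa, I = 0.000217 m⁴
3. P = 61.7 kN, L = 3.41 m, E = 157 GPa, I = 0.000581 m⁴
Model: a simply supported beam with a point load P at midspan, so delta = (P·L^3) / (48·E·I) (SI units).
  Case 1: delta = (20600 × 5.41^3) / (48 × (1.52 × 10¹¹) × 0.000517) = 0.0008647 m = 0.8647 mm
  Case 2: delta = (20600 × 9.09^3) / (48 × (1.31 × 10¹¹) × 0.000217) = 0.01134 m = 11.34 mm
  Case 3: delta = (61700 × 3.41^3) / (48 × (1.57 × 10¹¹) × 0.000581) = 0.0005588 m = 0.5588 mm
Ordering: 11.34 mm (case 2) > 0.8647 mm (case 1) > 0.5588 mm (case 3)
Final answer: 2, 1, 3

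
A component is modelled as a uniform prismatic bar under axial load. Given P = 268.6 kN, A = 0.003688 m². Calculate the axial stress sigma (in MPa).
Model: a uniform prismatic bar under axial load, so sigma = P / A.
Convert to SI units:
  P = 268.6 kN = 268600 N
Substitute:
  sigma = 268600 / 0.003688
  sigma = 7.283 × 10⁷ Pa
Convert: sigma = 7.283 × 10⁷ Pa = 72.83 MPa
Final answer: sigma = 72.83 MPa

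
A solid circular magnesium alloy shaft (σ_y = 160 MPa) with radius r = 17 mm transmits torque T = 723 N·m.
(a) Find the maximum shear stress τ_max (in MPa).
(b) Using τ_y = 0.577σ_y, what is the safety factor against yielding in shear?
(a) For a solid circular shaft, τ_max = T·r/J with J = π·r^4/2, i.e. τ_max = 2·T / (π·r^3). Convert r = 17 mm = 0.017 m.
  τ_max = (2 × 723) / (π × 0.017^3) = 9.369 × 10⁷ Pa = 93.69 MPa
(b) τ_y = 0.577 × 160 = 92.32 MPa
  SF = τ_y/τ_max = 92.32 / 93.69 = 0.9854
Final answer: (a) τ_max = 93.69 MPa, (b) SF = 0.9854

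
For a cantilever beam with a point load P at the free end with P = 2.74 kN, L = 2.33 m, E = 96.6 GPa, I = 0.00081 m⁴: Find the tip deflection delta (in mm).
Model: a cantilever beam with a point load P at the free end, so delta = (P·L^3) / (3·E·I).
Convert to SI units:
  P = 2.74 kN = 2740 N
  E = 96.6 GPa = 9.66 × 10¹⁰ Pa
Substitute:
  delta = (2740 × 2.33^3) / (3 × (9.66 × 10¹⁰) × 0.00081)
  delta = 0.0001477 m
Convert: delta = 0.0001477 m = 0.1477 mm
Final answer: delta = 0.1477 mm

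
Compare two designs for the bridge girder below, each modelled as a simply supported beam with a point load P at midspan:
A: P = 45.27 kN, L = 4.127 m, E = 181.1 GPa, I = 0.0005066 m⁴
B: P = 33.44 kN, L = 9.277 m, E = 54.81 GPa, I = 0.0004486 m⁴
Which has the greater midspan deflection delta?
Model: a simply supported beam with a point load P at midspan, so delta = (P·L^3) / (48·E·I) (SI units).
  A: delta = (45270 × 4.127^3) / (48 × (1.811 × 10¹¹) × 0.0005066) = 0.0007226 m = 0.7226 mm
  B: delta = (33440 × 9.277^3) / (48 × (5.481 × 10¹⁰) × 0.0004486) = 0.02262 m = 22.62 mm
22.62 mm > 0.7226 mm, so B is larger.
Final answer: B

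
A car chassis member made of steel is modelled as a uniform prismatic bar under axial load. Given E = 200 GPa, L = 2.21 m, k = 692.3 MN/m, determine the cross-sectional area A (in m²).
Model: a uniform prismatic bar under axial load, so k = (A·E) / L.
Solve for A: A = (k·L) / E.
Convert to SI units:
  E = 200 GPa = 2 × 10¹¹ Pa
  k = 692.3 MN/m = 6.923 × 10⁸ N/m
Substitute:
  A = ((6.923 × 10⁸) × 2.21) / (2 × 10¹¹)
  A = 0.00765 m²
Final answer: A = 0.00765 m²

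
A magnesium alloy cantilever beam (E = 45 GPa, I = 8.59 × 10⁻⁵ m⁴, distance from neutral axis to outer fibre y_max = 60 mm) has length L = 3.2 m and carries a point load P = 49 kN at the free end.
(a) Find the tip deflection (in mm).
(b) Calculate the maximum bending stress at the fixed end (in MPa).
(a) Tip deflection of a cantilever with an end point load: δ = P·L^3 / (3·E·I). Convert P = 49 kN = 49000 N, E = 45 GPa = 4.5 × 10¹⁰ Pa.
  δ = (49000 × 3.2^3) / (3 × (4.5 × 10¹⁰) × (8.59 × 10⁻⁵)) = 0.1385 m = 138.5 mm
(b) Maximum bending moment at the fixed end: M = P·L = 49000 × 3.2 = 156800 N·m. Convert y_max = 60 mm = 0.06 m.
  σ = M·y_max / I = (156800 × 0.06) / (8.59 × 10⁻⁵) = 1.095 × 10⁸ Pa = 109.5 MPa
Final answer: (a) δ = 138.5 mm, (b) σ = 109.5 MPa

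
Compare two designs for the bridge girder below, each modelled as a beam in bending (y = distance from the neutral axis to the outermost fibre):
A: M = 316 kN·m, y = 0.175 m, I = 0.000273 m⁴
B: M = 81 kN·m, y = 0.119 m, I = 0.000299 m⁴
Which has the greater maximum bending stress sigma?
Model: a beam in bending (y = distance from the neutral axis to the outermost fibre), so sigma = (M·y) / I (SI units).
  A: sigma = (316000 × 0.175) / 0.000273 = 2.026 × 10⁸ Pa = 202.6 MPa
  B: sigma = (81000 × 0.119) / 0.000299 = 3.224 × 10⁷ Pa = 32.24 MPa
202.6 MPa > 32.24 MPa, so A is larger.
Final answer: A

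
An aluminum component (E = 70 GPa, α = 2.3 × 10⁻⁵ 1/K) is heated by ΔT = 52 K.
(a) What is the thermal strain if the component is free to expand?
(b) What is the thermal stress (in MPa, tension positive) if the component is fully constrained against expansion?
(a) Free thermal strain ε_th = α·ΔT = (2.3 × 10⁻⁵) × 52 = 0.001196
(b) Fully constrained, the expansion is suppressed, so σ = -E·α·ΔT. Convert E = 70 GPa = 7 × 10¹⁰ Pa.
  σ = -(7 × 10¹⁰) × (2.3 × 10⁻⁵) × 52 = -8.372 × 10⁷ Pa = -83.72 MPa (compressive)
Final answer: (a) ε_th = 0.001196, (b) σ = -83.72 MPa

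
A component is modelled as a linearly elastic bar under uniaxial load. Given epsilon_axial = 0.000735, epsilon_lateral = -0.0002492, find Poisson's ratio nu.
Model: a linearly elastic bar under uniaxial load, so epsilon_lateral = -nu·epsilon_axial.
Solve for nu: nu = -epsilon_lateral / epsilon_axial.
Substitute:
  nu = -(-0.0002492) / 0.000735
  nu = 0.339
Final answer: nu = 0.339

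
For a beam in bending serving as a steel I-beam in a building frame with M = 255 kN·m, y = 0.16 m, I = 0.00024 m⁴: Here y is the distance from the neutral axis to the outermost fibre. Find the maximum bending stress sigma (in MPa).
Model: a beam in bending, so sigma = (M·y) / I.
Convert to SI units:
  M = 255 kN·m = 255000 N·m
Substitute:
  sigma = (255000 × 0.16) / 0.00024
  sigma = 1.7 × 10⁸ Pa
Convert: sigma = 1.7 × 10⁸ Pa = 170 MPa
Final answer: sigma = 170 MPa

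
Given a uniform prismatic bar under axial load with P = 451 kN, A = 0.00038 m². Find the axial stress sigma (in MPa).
Model: a uniform prismatic bar under axial load, so sigma = P / A.
Convert to SI units:
  P = 451 kN = 451000 N
Substitute:
  sigma = 451000 / 0.00038
  sigma = 1.187 × 10⁹ Pa
Convert: sigma = 1.187 × 10⁹ Pa = 1187 MPa
Final answer: sigma = 1187 MPa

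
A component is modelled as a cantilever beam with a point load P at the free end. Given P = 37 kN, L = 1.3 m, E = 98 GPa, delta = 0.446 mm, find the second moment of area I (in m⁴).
Model: a cantilever beam with a point load P at the free end, so delta = (P·L^3) / (3·E·I).
Solve for I: I = (P·L^3) / (3·delta·E).
Convert to SI units:
  P = 37 kN = 37000 N
  E = 98 GPa = 9.8 × 10¹⁰ Pa
  delta = 0.446 mm = 0.000446 m
Substitute:
  I = (37000 × 1.3^3) / (3 × 0.000446 × (9.8 × 10¹⁰))
  I = 0.0006199 m⁴
Final answer: I = 0.0006199 m⁴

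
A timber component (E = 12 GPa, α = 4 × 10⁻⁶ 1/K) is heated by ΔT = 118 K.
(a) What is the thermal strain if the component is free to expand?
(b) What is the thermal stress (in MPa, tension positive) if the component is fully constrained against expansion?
(a) Free thermal strain ε_th = α·ΔT = (4 × 10⁻⁶) × 118 = 0.000472
(b) Fully constrained, the expansion is suppressed, so σ = -E·α·ΔT. Convert E = 12 GPa = 1.2 × 10¹⁰ Pa.
  σ = -(1.2 × 10¹⁰) × (4 × 10⁻⁶) × 118 = -5.664 × 10⁶ Pa = -5.664 MPa (compressive)
Final answer: (a) ε_th = 0.000472, (b) σ = -5.664 MPa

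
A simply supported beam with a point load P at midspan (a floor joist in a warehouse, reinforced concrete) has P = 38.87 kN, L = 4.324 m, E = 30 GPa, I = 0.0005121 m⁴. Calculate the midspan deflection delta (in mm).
Model: a simply supported beam with a point load P at midspan, so delta = (P·L^3) / (48·E·I).
Convert to SI units:
  P = 38.87 kN = 38870 N
  E = 30 GPa = 3 × 10¹⁰ Pa
Substitute:
  delta = (38870 × 4.324^3) / (48 × (3 × 10¹⁰) × 0.0005121)
  delta = 0.004261 m
Convert: delta = 0.004261 m = 4.261 mm
Final answer: delta = 4.261 mm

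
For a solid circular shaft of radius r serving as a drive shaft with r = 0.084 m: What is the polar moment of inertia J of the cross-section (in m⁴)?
Model: a solid circular shaft of radius r, so J = (π·r^4) / 2.
Substitute:
  J = (π × 0.084^4) / 2
  J = 7.821 × 10⁻⁵ m⁴
Final answer: J = 7.821 × 10⁻⁵ m⁴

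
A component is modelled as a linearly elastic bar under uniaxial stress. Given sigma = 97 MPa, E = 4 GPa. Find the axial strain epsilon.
Model: a linearly elastic bar under uniaxial stress, so epsilon = sigma / E.
Convert to SI units:
  sigma = 97 MPa = 9.7 × 10⁷ Pa
  E = 4 GPa = 4 × 10⁹ Pa
Substitute:
  epsilon = (9.7 × 10⁷) / (4 × 10⁹)
  epsilon = 0.02425
Final answer: epsilon = 0.02425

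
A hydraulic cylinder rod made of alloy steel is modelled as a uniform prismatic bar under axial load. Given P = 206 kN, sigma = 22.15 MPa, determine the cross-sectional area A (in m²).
Model: a uniform prismatic bar under axial load, so sigma = P / A.
Solve for A: A = P / sigma.
Convert to SI units:
  P = 206 kN = 206000 N
  sigma = 22.15 MPa = 2.215 × 10⁷ Pa
Substitute:
  A = 206000 / (2.215 × 10⁷)
  A = 0.0093 m²
Final answer: A = 0.0093 m²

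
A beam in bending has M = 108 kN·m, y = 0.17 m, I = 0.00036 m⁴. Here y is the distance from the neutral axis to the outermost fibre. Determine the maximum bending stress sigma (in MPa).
Model: a beam in bending, so sigma = (M·y) / I.
Convert to SI units:
  M = 108 kN·m = 108000 N·m
Substitute:
  sigma = (108000 × 0.17) / 0.00036
  sigma = 5.1 × 10⁷ Pa
Convert: sigma = 5.1 × 10⁷ Pa = 51 MPa
Final answer: sigma = 51 MPa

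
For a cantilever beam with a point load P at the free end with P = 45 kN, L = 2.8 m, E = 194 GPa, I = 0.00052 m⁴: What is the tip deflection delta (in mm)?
Model: a cantilever beam with a point load P at the free end, so delta = (P·L^3) / (3·E·I).
Convert to SI units:
  P = 45 kN = 45000 N
  E = 194 GPa = 1.94 × 10¹¹ Pa
Substitute:
  delta = (45000 × 2.8^3) / (3 × (1.94 × 10¹¹) × 0.00052)
  delta = 0.003264 m
Convert: delta = 0.003264 m = 3.264 mm
Final answer: delta = 3.264 mm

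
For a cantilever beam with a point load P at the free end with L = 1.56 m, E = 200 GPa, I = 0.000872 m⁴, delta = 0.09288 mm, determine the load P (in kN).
Model: a cantilever beam with a point load P at the free end, so delta = (P·L^3) / (3·E·I).
Solve for P: P = (3·delta·E·I) / L^3.
Convert to SI units:
  E = 200 GPa = 2 × 10¹¹ Pa
  delta = 0.09288 mm = 9.288 × 10⁻⁵ m
Substitute:
  P = (3 × (9.288 × 10⁻⁵) × (2 × 10¹¹) × 0.000872) / 1.56^3
  P = 12800 N
Convert: P = 12800 N = 12.8 kN
Final answer: P = 12.8 kN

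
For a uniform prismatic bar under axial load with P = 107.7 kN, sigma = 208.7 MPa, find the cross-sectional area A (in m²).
Model: a uniform prismatic bar under axial load, so sigma = P / A.
Solve for A: A = P / sigma.
Convert to SI units:
  P = 107.7 kN = 107700 N
  sigma = 208.7 MPa = 2.087 × 10⁸ Pa
Substitute:
  A = 107700 / (2.087 × 10⁸)
  A = 0.0005161 m²
Final answer: A = 0.0005161 m²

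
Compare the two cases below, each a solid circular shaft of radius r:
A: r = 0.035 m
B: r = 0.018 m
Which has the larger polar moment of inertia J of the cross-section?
Model: a solid circular shaft of radius r, so J = (π·r^4) / 2 (SI units).
  A: J = (π × 0.035^4) / 2 = 2.357 × 10⁻⁶ m⁴
  B: J = (π × 0.018^4) / 2 = 1.649 × 10⁻⁷ m⁴
2.357 × 10⁻⁶ m⁴ > 1.649 × 10⁻⁷ m⁴, so A is larger.
Final answer: A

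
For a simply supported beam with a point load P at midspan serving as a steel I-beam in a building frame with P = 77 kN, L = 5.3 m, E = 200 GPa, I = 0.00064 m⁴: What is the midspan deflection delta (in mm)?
Model: a simply supported beam with a point load P at midspan, so delta = (P·L^3) / (48·E·I).
Convert to SI units:
  P = 77 kN = 77000 N
  E = 200 GPa = 2 × 10¹¹ Pa
Substitute:
  delta = (77000 × 5.3^3) / (48 × (2 × 10¹¹) × 0.00064)
  delta = 0.001866 m
Convert: delta = 0.001866 m = 1.866 mm
Final answer: delta = 1.866 mm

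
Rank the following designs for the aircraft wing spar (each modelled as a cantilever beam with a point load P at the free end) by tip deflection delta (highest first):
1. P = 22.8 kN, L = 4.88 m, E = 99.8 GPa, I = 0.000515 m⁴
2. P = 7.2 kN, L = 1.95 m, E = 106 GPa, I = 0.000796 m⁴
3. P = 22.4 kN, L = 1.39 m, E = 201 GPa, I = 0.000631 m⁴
Model: a cantilever beam with a point load P at the free end, so delta = (P·L^3) / (3·E·I) (SI units).
  Case 1: delta = (22800 × 4.88^3) / (3 × (9.98 × 10¹⁰) × 0.000515) = 0.01718 m = 17.18 mm
  Case 2: delta = (7200 × 1.95^3) / (3 × (1.06 × 10¹¹) × 0.000796) = 0.0002109 m = 0.2109 mm
  Case 3: delta = (22400 × 1.39^3) / (3 × (2.01 × 10¹¹) × 0.000631) = 0.0001581 m = 0.1581 mm
Ordering: 17.18 mm (case 1) > 0.2109 mm (case 2) > 0.1581 mm (case 3)
Final answer: 1, 2, 3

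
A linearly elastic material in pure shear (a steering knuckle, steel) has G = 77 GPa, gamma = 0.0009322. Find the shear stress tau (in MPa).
Model: a linearly elastic material in pure shear, so tau = G·gamma.
Convert to SI units:
  G = 77 GPa = 7.7 × 10¹⁰ Pa
Substitute:
  tau = (7.7 × 10¹⁰) × 0.0009322
  tau = 7.178 × 10⁷ Pa
Convert: tau = 7.178 × 10⁷ Pa = 71.78 MPa
Final answer: tau = 71.78 MPa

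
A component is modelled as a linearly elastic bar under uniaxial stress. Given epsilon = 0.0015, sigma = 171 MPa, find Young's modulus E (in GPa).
Model: a linearly elastic bar under uniaxial stress, so sigma = E·epsilon.
Solve for E: E = sigma / epsilon.
Convert to SI units:
  sigma = 171 MPa = 1.71 × 10⁸ Pa
Substitute:
  E = (1.71 × 10⁸) / 0.0015
  E = 1.14 × 10¹¹ Pa
Convert: E = 1.14 × 10¹¹ Pa = 114 GPa
Final answer: E = 114 GPa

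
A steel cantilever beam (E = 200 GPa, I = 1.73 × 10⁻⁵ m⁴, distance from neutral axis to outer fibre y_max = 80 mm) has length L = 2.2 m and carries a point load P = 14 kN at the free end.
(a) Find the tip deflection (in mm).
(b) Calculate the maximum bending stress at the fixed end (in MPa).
(a) Tip deflection of a cantilever with an end point load: δ = P·L^3 / (3·E·I). Convert P = 14 kN = 14000 N, E = 200 GPa = 2 × 10¹¹ Pa.
  δ = (14000 × 2.2^3) / (3 × (2 × 10¹¹) × (1.73 × 10⁻⁵)) = 0.01436 m = 14.36 mm
(b) Maximum bending moment at the fixed end: M = P·L = 14000 × 2.2 = 30800 N·m. Convert y_max = 80 mm = 0.08 m.
  σ = M·y_max / I = (30800 × 0.08) / (1.73 × 10⁻⁵) = 1.424 × 10⁸ Pa = 142.4 MPa
Final answer: (a) δ = 14.36 mm, (b) σ = 142.4 MPa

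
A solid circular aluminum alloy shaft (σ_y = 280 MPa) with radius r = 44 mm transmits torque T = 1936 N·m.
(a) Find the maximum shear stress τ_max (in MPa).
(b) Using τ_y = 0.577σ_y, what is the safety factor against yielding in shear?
(a) For a solid circular shaft, τ_max = T·r/J with J = π·r^4/2, i.e. τ_max = 2·T / (π·r^3). Convert r = 44 mm = 0.044 m.
  τ_max = (2 × 1936) / (π × 0.044^3) = 1.447 × 10⁷ Pa = 14.47 MPa
(b) τ_y = 0.577 × 280 = 161.56 MPa
  SF = τ_y/τ_max = 161.56 / 14.47 = 11.17
Final answer: (a) τ_max = 14.47 MPa, (b) SF = 11.17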